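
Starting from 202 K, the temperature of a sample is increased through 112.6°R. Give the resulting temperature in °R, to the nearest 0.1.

Initial temperature in Celsius: 202 - 273.15 = -71.1500°C.
The 112.6°R change is an interval, so only the factor 5/9 applies: +112.6 × 5/9 = +62.5556°C.
Final Celsius temperature: -71.1500 + 62.5556 = -8.5944°C.
In Rankine: -8.5944 × 1.8 + 491.67 = 476.2°R.

476.2°R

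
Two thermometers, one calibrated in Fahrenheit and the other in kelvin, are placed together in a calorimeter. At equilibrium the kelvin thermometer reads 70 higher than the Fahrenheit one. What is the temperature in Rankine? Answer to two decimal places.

876.76°R

Let x be the Fahrenheit reading; then the kelvin reading is 5/9·x + 255.372.
(5/9·x + 255.372) - x = 70  ⇒  (-4/9)·x = -185.372  ⇒  x = 417.0875°F.
In Celsius: (417.0875 - 32) × 5/9 = 213.9375°C.
In Rankine: 213.9375 × 1.8 + 491.67 = 876.76°R.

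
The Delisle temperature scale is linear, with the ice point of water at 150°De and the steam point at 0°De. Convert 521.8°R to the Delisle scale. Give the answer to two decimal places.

124.89°De

First in Celsius: (521.8 - 491.67) × 5/9 = 16.7389°C.
Linearly onto the Delisle scale: 150 + (16.7389 / 100) × (0 - 150) = 124.89°De.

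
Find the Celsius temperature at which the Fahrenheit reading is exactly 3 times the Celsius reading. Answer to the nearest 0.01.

26.67°C

Let C be the Celsius reading. The Fahrenheit reading is F = 1.8·C + 32.
Require F = 3·C: 1.8·C + 32 = 3·C.
(-1.2)·C = -32  ⇒  C = 26.67.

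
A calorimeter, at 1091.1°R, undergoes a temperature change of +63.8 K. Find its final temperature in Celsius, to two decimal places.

Initial temperature in Celsius: (1091.1 - 491.67) × 5/9 = 333.0167°C.
The 63.8 K change is an interval; Kelvin and Celsius degrees are the same size, so ΔC = +63.8°C.
Final Celsius temperature: 333.0167 + 63.8000 = 396.8167°C.

396.82°C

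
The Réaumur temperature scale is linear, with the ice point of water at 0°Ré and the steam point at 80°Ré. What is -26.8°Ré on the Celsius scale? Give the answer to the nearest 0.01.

Linear interpolation between the fixed points: C = (-26.8 - 0) × 100 / (80 - 0) = -33.5000°C.

-33.50°C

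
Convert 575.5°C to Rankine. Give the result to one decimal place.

1527.6°R

In Rankine: 575.5000 × 1.8 + 491.67 = 1527.6°R.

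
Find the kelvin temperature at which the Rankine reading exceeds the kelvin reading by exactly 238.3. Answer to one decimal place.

Let K be the kelvin reading. The Rankine reading is R = 1.8·K.
Require R - K = 238.3: (0.8)·K = 238.3.
K = (238.3) / (0.8) = 297.9.

297.9 K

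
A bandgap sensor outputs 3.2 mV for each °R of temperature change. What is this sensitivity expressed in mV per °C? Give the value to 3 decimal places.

5.760 mV per °C

Since only a temperature interval is involved, the additive offset between the scales drops out.
A change of 1°C is a change of 1.8°R, so per °C the value is 3.2 × 1.8 = 5.760.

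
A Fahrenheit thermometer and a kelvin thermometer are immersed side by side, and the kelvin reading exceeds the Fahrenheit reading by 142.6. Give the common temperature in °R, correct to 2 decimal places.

713.41°R

Let x be the Fahrenheit reading; then the kelvin reading is 5/9·x + 255.372.
(5/9·x + 255.372) - x = 142.6  ⇒  (-4/9)·x = -112.772  ⇒  x = 253.7375°F.
In Celsius: (253.7375 - 32) × 5/9 = 123.1875°C.
In Rankine: 123.1875 × 1.8 + 491.67 = 713.41°R.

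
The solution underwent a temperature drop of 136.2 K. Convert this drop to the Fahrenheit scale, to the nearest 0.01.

Only the scale ratio 1.8 matters for a change in temperature.
136.2 × 1.8 = 245.16.

245.16°F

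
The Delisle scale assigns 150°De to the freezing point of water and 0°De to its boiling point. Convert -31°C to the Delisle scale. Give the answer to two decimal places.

Linearly onto the Delisle scale: 150 + (-31.0000 / 100) × (0 - 150) = 196.50°De.

196.50°De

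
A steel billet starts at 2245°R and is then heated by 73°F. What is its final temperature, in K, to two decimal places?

Initial temperature in Celsius: (2245 - 491.67) × 5/9 = 974.0722°C.
The 73°F change is an interval, so only the factor 5/9 applies: +73 × 5/9 = +40.5556°C.
Final Celsius temperature: 974.0722 + 40.5556 = 1014.6278°C.
In kelvin: 1014.6278 + 273.15 = 1287.78 K.

1287.78 K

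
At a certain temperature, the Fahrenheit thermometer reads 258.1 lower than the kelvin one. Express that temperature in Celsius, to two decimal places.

Let x be the kelvin reading; then the Fahrenheit reading is 1.8·x - 459.67.
(1.8·x - 459.67) - x = -258.1  ⇒  (0.8)·x = 201.57  ⇒  x = 251.9625 K.
In Celsius: 251.9625 - 273.15 = -21.19°C.

-21.19°C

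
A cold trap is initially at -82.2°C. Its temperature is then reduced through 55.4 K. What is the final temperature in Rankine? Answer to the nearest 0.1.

244.0°R

The 55.4 K change is an interval; Kelvin and Celsius degrees are the same size, so ΔC = -55.4°C.
Final Celsius temperature: -82.2000 - 55.4000 = -137.6000°C.
In Rankine: -137.6000 × 1.8 + 491.67 = 244.0°R.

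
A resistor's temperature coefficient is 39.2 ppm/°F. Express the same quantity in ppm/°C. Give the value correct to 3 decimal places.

70.560 ppm/°C

The quantity depends on a temperature interval, so only the ratio of degree sizes applies; the offset between the scales is irrelevant.
A change of 1°C is a change of 1.8°F, so per °C the value is 39.2 × 1.8 = 70.560.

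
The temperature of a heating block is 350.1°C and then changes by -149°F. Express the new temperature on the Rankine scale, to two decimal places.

The 149°F change is an interval, so only the factor 5/9 applies: -149 × 5/9 = -82.7778°C.
Final Celsius temperature: 350.1000 - 82.7778 = 267.3222°C.
In Rankine: 267.3222 × 1.8 + 491.67 = 972.85°R.

972.85°R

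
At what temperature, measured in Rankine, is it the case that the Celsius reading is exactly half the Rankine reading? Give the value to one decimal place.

Let R be the Rankine reading. The Celsius reading is C = 5/9·R - 273.15.
Require C = 0.5·R: 5/9·R - 273.15 = 0.5·R.
(1/18)·R = 273.15  ⇒  R = 4916.7.

4916.7°R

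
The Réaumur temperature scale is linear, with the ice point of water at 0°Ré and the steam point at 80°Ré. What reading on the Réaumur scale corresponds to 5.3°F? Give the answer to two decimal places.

-11.87°Ré

First in Celsius: (5.3 - 32) × 5/9 = -14.8333°C.
Linearly onto the Réaumur scale: 0 + (-14.8333 / 100) × (80 - 0) = -11.87°Ré.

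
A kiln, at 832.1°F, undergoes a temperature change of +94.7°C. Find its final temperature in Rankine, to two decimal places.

1462.23°R

Initial temperature in Celsius: (832.1 - 32) × 5/9 = 444.5000°C.
Final Celsius temperature: 444.5000 + 94.7000 = 539.2000°C.
In Rankine: 539.2000 × 1.8 + 491.67 = 1462.23°R.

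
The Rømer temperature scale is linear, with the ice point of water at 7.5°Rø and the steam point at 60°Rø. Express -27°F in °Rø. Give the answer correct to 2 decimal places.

First in Celsius: (-27 - 32) × 5/9 = -32.7778°C.
Linearly onto the Rømer scale: 7.5 + (-32.7778 / 100) × (60 - 7.5) = -9.71°Rø.

-9.71°Rø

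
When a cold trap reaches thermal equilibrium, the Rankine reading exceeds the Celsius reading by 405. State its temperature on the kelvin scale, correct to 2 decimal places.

164.81 K

Let x be the Rankine reading; then the Celsius reading is 5/9·x - 273.15.
(5/9·x - 273.15) - x = -405  ⇒  (-4/9)·x = -131.85  ⇒  x = 296.6625°R.
In Celsius: (296.6625 - 491.67) × 5/9 = -108.3375°C.
In kelvin: -108.3375 + 273.15 = 164.81 K.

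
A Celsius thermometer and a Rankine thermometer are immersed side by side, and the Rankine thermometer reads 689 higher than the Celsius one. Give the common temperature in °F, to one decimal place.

Let x be the Celsius reading; then the Rankine reading is 1.8·x + 491.67.
(1.8·x + 491.67) - x = 689  ⇒  (0.8)·x = 197.33  ⇒  x = 246.6625°C.
In Fahrenheit: 246.6625 × 1.8 + 32 = 476.0°F.

476.0°F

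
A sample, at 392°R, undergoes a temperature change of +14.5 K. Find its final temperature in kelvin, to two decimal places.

232.28 K

Initial temperature in Celsius: (392 - 491.67) × 5/9 = -55.3722°C.
The 14.5 K change is an interval; Kelvin and Celsius degrees are the same size, so ΔC = +14.5°C.
Final Celsius temperature: -55.3722 + 14.5000 = -40.8722°C.
In kelvin: -40.8722 + 273.15 = 232.28 K.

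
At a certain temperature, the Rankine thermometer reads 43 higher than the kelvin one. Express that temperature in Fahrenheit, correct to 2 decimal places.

-362.92°F

Let x be the kelvin reading; then the Rankine reading is 1.8·x.
(1.8·x) - x = 43  ⇒  (0.8)·x = 43  ⇒  x = 53.7500 K.
In Celsius: 53.75 - 273.15 = -219.4000°C.
In Fahrenheit: -219.4000 × 1.8 + 32 = -362.92°F.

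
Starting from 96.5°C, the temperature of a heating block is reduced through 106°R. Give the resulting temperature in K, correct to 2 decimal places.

The 106°R change is an interval, so only the factor 5/9 applies: -106 × 5/9 = -58.8889°C.
Final Celsius temperature: 96.5000 - 58.8889 = 37.6111°C.
In kelvin: 37.6111 + 273.15 = 310.76 K.

310.76 K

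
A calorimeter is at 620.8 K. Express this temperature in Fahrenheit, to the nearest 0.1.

657.8°F

In Celsius: 620.8 - 273.15 = 347.6500°C.
In Fahrenheit: 347.6500 × 1.8 + 32 = 657.8°F.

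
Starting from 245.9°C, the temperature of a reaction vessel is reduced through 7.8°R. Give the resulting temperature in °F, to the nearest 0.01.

466.82°F

The 7.8°R change is an interval, so only the factor 5/9 applies: -7.8 × 5/9 = -4.3333°C.
Final Celsius temperature: 245.9000 - 4.3333 = 241.5667°C.
In Fahrenheit: 241.5667 × 1.8 + 32 = 466.82°F.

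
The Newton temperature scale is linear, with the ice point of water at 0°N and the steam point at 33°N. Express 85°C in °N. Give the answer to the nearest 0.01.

Linearly onto the Newton scale: 0 + (85.0000 / 100) × (33 - 0) = 28.05°N.

28.05°N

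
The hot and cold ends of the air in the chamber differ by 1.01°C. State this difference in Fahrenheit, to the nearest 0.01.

An interval of 1°C corresponds to 1.8°F.
1.01 × 1.8 = 1.82.

1.82°F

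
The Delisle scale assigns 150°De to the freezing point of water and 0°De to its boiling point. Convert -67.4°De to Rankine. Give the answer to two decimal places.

Linear interpolation between the fixed points: C = (-67.4 - 150) × 100 / (0 - 150) = 144.9333°C.
Then 144.9333 × 1.8 + 491.67 = 752.55°R.

752.55°R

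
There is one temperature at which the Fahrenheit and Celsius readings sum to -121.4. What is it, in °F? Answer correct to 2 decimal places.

-66.61°F

Let F be the Fahrenheit reading. The Celsius reading is C = 5/9·F - 17.7778.
Require F + C = -121.4: (14/9)·F - 17.7778 = -121.4.
F = (-121.4 + 17.7778) / (14/9) = -66.61.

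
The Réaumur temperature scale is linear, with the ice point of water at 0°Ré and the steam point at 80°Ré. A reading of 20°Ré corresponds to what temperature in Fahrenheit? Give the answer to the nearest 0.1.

77.0°F

Linear interpolation between the fixed points: C = (20 - 0) × 100 / (80 - 0) = 25.0000°C.
Then 25.0000 × 1.8 + 32 = 77.0°F.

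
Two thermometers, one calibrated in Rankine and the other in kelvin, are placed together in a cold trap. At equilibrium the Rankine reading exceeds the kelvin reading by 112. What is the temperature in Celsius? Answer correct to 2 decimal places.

-133.15°C

Let x be the Rankine reading; then the kelvin reading is 5/9·x.
(5/9·x) - x = -112  ⇒  (-4/9)·x = -112  ⇒  x = 252.0000°R.
In Celsius: (252 - 491.67) × 5/9 = -133.15°C.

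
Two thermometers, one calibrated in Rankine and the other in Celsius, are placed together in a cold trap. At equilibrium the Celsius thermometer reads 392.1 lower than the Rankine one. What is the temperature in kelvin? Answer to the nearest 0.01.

Let x be the Rankine reading; then the Celsius reading is 5/9·x - 273.15.
(5/9·x - 273.15) - x = -392.1  ⇒  (-4/9)·x = -118.95  ⇒  x = 267.6375°R.
In Celsius: (267.6375 - 491.67) × 5/9 = -124.4625°C.
In kelvin: -124.4625 + 273.15 = 148.69 K.

148.69 K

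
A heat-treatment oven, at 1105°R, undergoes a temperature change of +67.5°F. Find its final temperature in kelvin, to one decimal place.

651.4 K

Initial temperature in Celsius: (1105 - 491.67) × 5/9 = 340.7389°C.
The 67.5°F change is an interval, so only the factor 5/9 applies: +67.5 × 5/9 = +37.5000°C.
Final Celsius temperature: 340.7389 + 37.5000 = 378.2389°C.
In kelvin: 378.2389 + 273.15 = 651.4 K.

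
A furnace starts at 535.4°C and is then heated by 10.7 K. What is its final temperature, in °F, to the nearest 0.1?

The 10.7 K change is an interval; Kelvin and Celsius degrees are the same size, so ΔC = +10.7°C.
Final Celsius temperature: 535.4000 + 10.7000 = 546.1000°C.
In Fahrenheit: 546.1000 × 1.8 + 32 = 1015.0°F.

1015.0°F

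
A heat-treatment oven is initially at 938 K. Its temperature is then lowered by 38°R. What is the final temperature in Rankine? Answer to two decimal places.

1650.40°R

Initial temperature in Celsius: 938 - 273.15 = 664.8500°C.
The 38°R change is an interval, so only the factor 5/9 applies: -38 × 5/9 = -21.1111°C.
Final Celsius temperature: 664.8500 - 21.1111 = 643.7389°C.
In Rankine: 643.7389 × 1.8 + 491.67 = 1650.40°R.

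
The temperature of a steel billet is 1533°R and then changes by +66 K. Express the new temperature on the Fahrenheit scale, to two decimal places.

Initial temperature in Celsius: (1533 - 491.67) × 5/9 = 578.5167°C.
The 66 K change is an interval; Kelvin and Celsius degrees are the same size, so ΔC = +66°C.
Final Celsius temperature: 578.5167 + 66.0000 = 644.5167°C.
In Fahrenheit: 644.5167 × 1.8 + 32 = 1192.13°F.

1192.13°F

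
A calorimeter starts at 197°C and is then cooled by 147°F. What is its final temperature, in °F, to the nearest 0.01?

The 147°F change is an interval, so only the factor 5/9 applies: -147 × 5/9 = -81.6667°C.
Final Celsius temperature: 197.0000 - 81.6667 = 115.3333°C.
In Fahrenheit: 115.3333 × 1.8 + 32 = 239.60°F.

239.60°F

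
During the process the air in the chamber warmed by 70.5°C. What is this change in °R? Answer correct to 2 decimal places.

126.90°R

An interval of 1°C corresponds to 1.8°R.
70.5 × 1.8 = 126.90.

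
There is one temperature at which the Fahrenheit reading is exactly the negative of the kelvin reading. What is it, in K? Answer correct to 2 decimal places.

Let K be the kelvin reading. The Fahrenheit reading is F = 1.8·K - 459.67.
Require F = -1·K: 1.8·K - 459.67 = -1·K.
(2.8)·K = 459.67  ⇒  K = 164.17.

164.17 K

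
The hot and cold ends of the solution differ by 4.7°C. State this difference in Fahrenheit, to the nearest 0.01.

An interval of 1°C corresponds to 1.8°F.
4.7 × 1.8 = 8.46.

8.46°F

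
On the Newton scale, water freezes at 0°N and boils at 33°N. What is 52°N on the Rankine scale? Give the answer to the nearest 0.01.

Linear interpolation between the fixed points: C = (52 - 0) × 100 / (33 - 0) = 157.5758°C.
Then 157.5758 × 1.8 + 491.67 = 775.31°R.

775.31°R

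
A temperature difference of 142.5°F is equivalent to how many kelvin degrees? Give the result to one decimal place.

An interval of 1°F corresponds to 5/9 K.
142.5 × 5/9 = 79.2.

79.2 K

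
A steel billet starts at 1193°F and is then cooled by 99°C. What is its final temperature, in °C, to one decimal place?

546.0°C

Initial temperature in Celsius: (1193 - 32) × 5/9 = 645.0000°C.
Final Celsius temperature: 645.0000 - 99.0000 = 546.0000°C.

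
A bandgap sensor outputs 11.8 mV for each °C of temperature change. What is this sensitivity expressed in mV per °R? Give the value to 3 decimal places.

6.556 mV per °R

The quantity depends on a temperature interval, so only the ratio of degree sizes applies; the offset between the scales is irrelevant.
A change of 1°R is a change of 5/9°C, so per °R the value is 11.8 × 5/9 = 6.556.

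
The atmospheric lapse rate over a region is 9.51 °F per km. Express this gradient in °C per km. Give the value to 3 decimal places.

5.283 °C/km

Since only a temperature interval is involved, the additive offset between the scales drops out.
A change of 1°F is a change of 5/9°C, so 9.51 × 5/9 = 5.283.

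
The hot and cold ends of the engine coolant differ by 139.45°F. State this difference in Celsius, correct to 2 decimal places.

77.47°C

An interval of 1°F corresponds to 5/9°C.
139.45 × 5/9 = 77.47.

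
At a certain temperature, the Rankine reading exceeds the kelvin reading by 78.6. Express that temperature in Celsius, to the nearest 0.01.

Let x be the Rankine reading; then the kelvin reading is 5/9·x.
(5/9·x) - x = -78.6  ⇒  (-4/9)·x = -78.6  ⇒  x = 176.8500°R.
In Celsius: (176.85 - 491.67) × 5/9 = -174.90°C.

-174.90°C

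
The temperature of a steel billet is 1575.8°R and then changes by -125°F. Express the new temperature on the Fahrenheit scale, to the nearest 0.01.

991.13°F

Initial temperature in Celsius: (1575.8 - 491.67) × 5/9 = 602.2944°C.
The 125°F change is an interval, so only the factor 5/9 applies: -125 × 5/9 = -69.4444°C.
Final Celsius temperature: 602.2944 - 69.4444 = 532.8500°C.
In Fahrenheit: 532.8500 × 1.8 + 32 = 991.13°F.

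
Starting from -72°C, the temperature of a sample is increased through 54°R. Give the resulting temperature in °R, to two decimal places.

416.07°R

The 54°R change is an interval, so only the factor 5/9 applies: +54 × 5/9 = +30.0000°C.
Final Celsius temperature: -72.0000 + 30.0000 = -42.0000°C.
In Rankine: -42.0000 × 1.8 + 491.67 = 416.07°R.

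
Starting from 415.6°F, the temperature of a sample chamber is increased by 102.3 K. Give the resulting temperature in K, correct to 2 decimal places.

Initial temperature in Celsius: (415.6 - 32) × 5/9 = 213.1111°C.
The 102.3 K change is an interval; Kelvin and Celsius degrees are the same size, so ΔC = +102.3°C.
Final Celsius temperature: 213.1111 + 102.3000 = 315.4111°C.
In kelvin: 315.4111 + 273.15 = 588.56 K.

588.56 K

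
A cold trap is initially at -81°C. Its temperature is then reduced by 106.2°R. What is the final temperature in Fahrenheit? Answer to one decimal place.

-220.0°F

The 106.2°R change is an interval, so only the factor 5/9 applies: -106.2 × 5/9 = -59.0000°C.
Final Celsius temperature: -81.0000 - 59.0000 = -140.0000°C.
In Fahrenheit: -140.0000 × 1.8 + 32 = -220.0°F.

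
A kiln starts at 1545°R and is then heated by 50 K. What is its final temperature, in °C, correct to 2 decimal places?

Initial temperature in Celsius: (1545 - 491.67) × 5/9 = 585.1833°C.
The 50 K change is an interval; Kelvin and Celsius degrees are the same size, so ΔC = +50°C.
Final Celsius temperature: 585.1833 + 50.0000 = 635.1833°C.

635.18°C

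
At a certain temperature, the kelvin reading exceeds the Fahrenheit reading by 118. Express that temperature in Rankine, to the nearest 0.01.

768.76°R

Let x be the Fahrenheit reading; then the kelvin reading is 5/9·x + 255.372.
(5/9·x + 255.372) - x = 118  ⇒  (-4/9)·x = -137.372  ⇒  x = 309.0875°F.
In Celsius: (309.0875 - 32) × 5/9 = 153.9375°C.
In Rankine: 153.9375 × 1.8 + 491.67 = 768.76°R.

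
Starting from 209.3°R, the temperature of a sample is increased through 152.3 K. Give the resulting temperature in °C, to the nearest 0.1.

-4.6°C

Initial temperature in Celsius: (209.3 - 491.67) × 5/9 = -156.8722°C.
The 152.3 K change is an interval; Kelvin and Celsius degrees are the same size, so ΔC = +152.3°C.
Final Celsius temperature: -156.8722 + 152.3000 = -4.5722°C.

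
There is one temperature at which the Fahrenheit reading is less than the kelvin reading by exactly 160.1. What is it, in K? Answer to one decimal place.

374.5 K

Let K be the kelvin reading. The Fahrenheit reading is F = 1.8·K - 459.67.
Require F - K = -160.1: (0.8)·K - 459.67 = -160.1.
K = (-160.1 + 459.67) / (0.8) = 374.5.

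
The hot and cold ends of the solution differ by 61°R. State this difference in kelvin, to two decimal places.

An interval of 1°R corresponds to 5/9 K.
61 × 5/9 = 33.89.

33.89 K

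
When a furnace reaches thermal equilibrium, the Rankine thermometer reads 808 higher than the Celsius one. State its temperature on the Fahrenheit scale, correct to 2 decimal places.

743.74°F

Let x be the Celsius reading; then the Rankine reading is 1.8·x + 491.67.
(1.8·x + 491.67) - x = 808  ⇒  (0.8)·x = 316.33  ⇒  x = 395.4125°C.
In Fahrenheit: 395.4125 × 1.8 + 32 = 743.74°F.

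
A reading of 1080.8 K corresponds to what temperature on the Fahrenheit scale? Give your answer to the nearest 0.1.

In Celsius: 1080.8 - 273.15 = 807.6500°C.
In Fahrenheit: 807.6500 × 1.8 + 32 = 1485.8°F.

1485.8°F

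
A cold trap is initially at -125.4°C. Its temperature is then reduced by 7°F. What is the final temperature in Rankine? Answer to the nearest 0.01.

258.95°R

The 7°F change is an interval, so only the factor 5/9 applies: -7 × 5/9 = -3.8889°C.
Final Celsius temperature: -125.4000 - 3.8889 = -129.2889°C.
In Rankine: -129.2889 × 1.8 + 491.67 = 258.95°R.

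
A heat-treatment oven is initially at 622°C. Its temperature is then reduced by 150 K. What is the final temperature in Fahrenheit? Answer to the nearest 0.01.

881.60°F

The 150 K change is an interval; Kelvin and Celsius degrees are the same size, so ΔC = -150°C.
Final Celsius temperature: 622.0000 - 150.0000 = 472.0000°C.
In Fahrenheit: 472.0000 × 1.8 + 32 = 881.60°F.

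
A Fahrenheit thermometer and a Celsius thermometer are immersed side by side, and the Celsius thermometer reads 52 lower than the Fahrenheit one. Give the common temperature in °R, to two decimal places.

536.67°R

Let x be the Fahrenheit reading; then the Celsius reading is 5/9·x - 17.7778.
(5/9·x - 17.7778) - x = -52  ⇒  (-4/9)·x = -34.2222  ⇒  x = 77.0000°F.
In Celsius: (77 - 32) × 5/9 = 25.0000°C.
In Rankine: 25.0000 × 1.8 + 491.67 = 536.67°R.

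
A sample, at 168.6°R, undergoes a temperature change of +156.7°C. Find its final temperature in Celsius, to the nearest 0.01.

-22.78°C

Initial temperature in Celsius: (168.6 - 491.67) × 5/9 = -179.4833°C.
Final Celsius temperature: -179.4833 + 156.7000 = -22.7833°C.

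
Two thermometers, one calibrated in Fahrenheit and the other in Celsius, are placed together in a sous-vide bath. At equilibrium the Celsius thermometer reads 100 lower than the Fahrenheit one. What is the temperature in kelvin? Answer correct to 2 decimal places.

Let x be the Fahrenheit reading; then the Celsius reading is 5/9·x - 17.7778.
(5/9·x - 17.7778) - x = -100  ⇒  (-4/9)·x = -82.2222  ⇒  x = 185.0000°F.
In Celsius: (185 - 32) × 5/9 = 85.0000°C.
In kelvin: 85.0000 + 273.15 = 358.15 K.

358.15 K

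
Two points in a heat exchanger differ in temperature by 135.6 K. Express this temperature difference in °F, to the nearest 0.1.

244.1°F

For a temperature interval the offset drops out; only the factor 1.8 applies.
135.6 × 1.8 = 244.1.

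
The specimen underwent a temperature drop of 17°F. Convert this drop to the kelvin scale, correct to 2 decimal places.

For a temperature interval the offset drops out; only the factor 5/9 applies.
17 × 5/9 = 9.44.

9.44 K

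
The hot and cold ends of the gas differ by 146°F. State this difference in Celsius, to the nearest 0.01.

81.11°C

For a temperature interval the offset drops out; only the factor 5/9 applies.
146 × 5/9 = 81.11.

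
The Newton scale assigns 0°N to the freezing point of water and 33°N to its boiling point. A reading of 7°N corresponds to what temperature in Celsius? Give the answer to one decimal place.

Linear interpolation between the fixed points: C = (7 - 0) × 100 / (33 - 0) = 21.2121°C.

21.2°C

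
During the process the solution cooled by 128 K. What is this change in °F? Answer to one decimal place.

230.4°F

Only the scale ratio 1.8 matters for a change in temperature.
128 × 1.8 = 230.4.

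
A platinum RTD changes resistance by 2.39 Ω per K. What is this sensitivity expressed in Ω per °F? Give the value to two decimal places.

1.33 Ω per °F

Since only a temperature interval is involved, the additive offset between the scales drops out.
A change of 1°F is a change of 5/9 K, so per °F the value is 2.39 × 5/9 = 1.33.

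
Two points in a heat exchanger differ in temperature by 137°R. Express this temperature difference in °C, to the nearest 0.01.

76.11°C

Only the scale ratio 5/9 matters for a change in temperature.
137 × 5/9 = 76.11.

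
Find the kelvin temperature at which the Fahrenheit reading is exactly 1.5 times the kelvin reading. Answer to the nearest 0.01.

Let K be the kelvin reading. The Fahrenheit reading is F = 1.8·K - 459.67.
Require F = 1.5·K: 1.8·K - 459.67 = 1.5·K.
(0.3)·K = 459.67  ⇒  K = 1532.23.

1532.23 K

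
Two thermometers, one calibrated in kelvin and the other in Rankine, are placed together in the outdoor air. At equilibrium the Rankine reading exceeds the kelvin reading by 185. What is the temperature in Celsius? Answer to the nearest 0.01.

-41.90°C

Let x be the kelvin reading; then the Rankine reading is 1.8·x.
(1.8·x) - x = 185  ⇒  (0.8)·x = 185  ⇒  x = 231.2500 K.
In Celsius: 231.25 - 273.15 = -41.90°C.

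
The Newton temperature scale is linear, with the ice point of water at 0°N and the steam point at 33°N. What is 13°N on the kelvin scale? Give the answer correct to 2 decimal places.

312.54 K

Linear interpolation between the fixed points: C = (13 - 0) × 100 / (33 - 0) = 39.3939°C.
Then 39.3939 + 273.15 = 312.54 K.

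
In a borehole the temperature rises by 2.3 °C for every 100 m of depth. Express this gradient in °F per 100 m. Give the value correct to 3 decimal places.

Since only a temperature interval is involved, the additive offset between the scales drops out.
A change of 1°C is a change of 1.8°F, so 2.3 × 1.8 = 4.140.

4.140 °F/100 m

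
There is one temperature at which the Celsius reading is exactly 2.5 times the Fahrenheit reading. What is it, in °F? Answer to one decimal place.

-9.1°F

Let F be the Fahrenheit reading. The Celsius reading is C = 5/9·F - 17.7778.
Require C = 2.5·F: 5/9·F - 17.7778 = 2.5·F.
(-35/18)·F = 17.7778  ⇒  F = -9.1.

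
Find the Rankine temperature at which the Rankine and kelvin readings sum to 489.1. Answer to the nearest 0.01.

314.42°R

Let R be the Rankine reading. The kelvin reading is K = 5/9·R.
Require R + K = 489.1: (14/9)·R = 489.1.
R = (489.1) / (14/9) = 314.42.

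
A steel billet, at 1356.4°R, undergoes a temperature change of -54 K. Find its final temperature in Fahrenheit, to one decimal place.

Initial temperature in Celsius: (1356.4 - 491.67) × 5/9 = 480.4056°C.
The 54 K change is an interval; Kelvin and Celsius degrees are the same size, so ΔC = -54°C.
Final Celsius temperature: 480.4056 - 54.0000 = 426.4056°C.
In Fahrenheit: 426.4056 × 1.8 + 32 = 799.5°F.

799.5°F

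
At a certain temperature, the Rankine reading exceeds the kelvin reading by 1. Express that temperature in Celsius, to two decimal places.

Let x be the Rankine reading; then the kelvin reading is 5/9·x.
(5/9·x) - x = -1  ⇒  (-4/9)·x = -1  ⇒  x = 2.2500°R.
In Celsius: (2.25 - 491.67) × 5/9 = -271.90°C.

-271.90°C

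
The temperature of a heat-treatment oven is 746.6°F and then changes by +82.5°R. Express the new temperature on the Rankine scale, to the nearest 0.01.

1288.77°R

Initial temperature in Celsius: (746.6 - 32) × 5/9 = 397.0000°C.
The 82.5°R change is an interval, so only the factor 5/9 applies: +82.5 × 5/9 = +45.8333°C.
Final Celsius temperature: 397.0000 + 45.8333 = 442.8333°C.
In Rankine: 442.8333 × 1.8 + 491.67 = 1288.77°R.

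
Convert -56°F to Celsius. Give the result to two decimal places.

In Celsius: (-56 - 32) × 5/9 = -48.8889°C.

-48.89°C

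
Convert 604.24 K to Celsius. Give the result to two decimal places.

In Celsius: 604.24 - 273.15 = 331.0900°C.

331.09°C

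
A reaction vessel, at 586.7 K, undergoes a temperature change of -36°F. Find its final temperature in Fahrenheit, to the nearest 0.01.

Initial temperature in Celsius: 586.7 - 273.15 = 313.5500°C.
The 36°F change is an interval, so only the factor 5/9 applies: -36 × 5/9 = -20.0000°C.
Final Celsius temperature: 313.5500 - 20.0000 = 293.5500°C.
In Fahrenheit: 293.5500 × 1.8 + 32 = 560.39°F.

560.39°F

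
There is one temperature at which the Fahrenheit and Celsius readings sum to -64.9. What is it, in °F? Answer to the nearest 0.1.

-30.3°F

Let F be the Fahrenheit reading. The Celsius reading is C = 5/9·F - 17.7778.
Require F + C = -64.9: (14/9)·F - 17.7778 = -64.9.
F = (-64.9 + 17.7778) / (14/9) = -30.3.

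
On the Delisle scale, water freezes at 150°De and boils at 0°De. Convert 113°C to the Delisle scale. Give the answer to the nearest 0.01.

-19.50°De

Linearly onto the Delisle scale: 150 + (113.0000 / 100) × (0 - 150) = -19.50°De.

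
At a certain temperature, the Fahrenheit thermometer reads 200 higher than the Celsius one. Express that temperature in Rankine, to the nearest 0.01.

Let x be the Celsius reading; then the Fahrenheit reading is 1.8·x + 32.
(1.8·x + 32) - x = 200  ⇒  (0.8)·x = 168  ⇒  x = 210.0000°C.
In Rankine: 210.0000 × 1.8 + 491.67 = 869.67°R.

869.67°R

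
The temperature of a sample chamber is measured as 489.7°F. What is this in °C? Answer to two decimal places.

In Celsius: (489.7 - 32) × 5/9 = 254.2778°C.

254.28°C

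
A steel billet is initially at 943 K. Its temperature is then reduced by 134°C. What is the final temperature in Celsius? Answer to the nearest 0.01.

Initial temperature in Celsius: 943 - 273.15 = 669.8500°C.
Final Celsius temperature: 669.8500 - 134.0000 = 535.8500°C.

535.85°C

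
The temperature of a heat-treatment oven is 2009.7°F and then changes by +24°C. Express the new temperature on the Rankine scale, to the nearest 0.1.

2512.6°R

Initial temperature in Celsius: (2009.7 - 32) × 5/9 = 1098.7222°C.
Final Celsius temperature: 1098.7222 + 24.0000 = 1122.7222°C.
In Rankine: 1122.7222 × 1.8 + 491.67 = 2512.6°R.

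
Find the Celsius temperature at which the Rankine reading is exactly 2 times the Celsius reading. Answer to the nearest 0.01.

Let C be the Celsius reading. The Rankine reading is R = 1.8·C + 491.67.
Require R = 2·C: 1.8·C + 491.67 = 2·C.
(-0.2)·C = -491.67  ⇒  C = 2458.35.

2458.35°C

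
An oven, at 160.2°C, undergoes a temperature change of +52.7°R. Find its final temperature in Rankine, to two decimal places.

832.73°R

The 52.7°R change is an interval, so only the factor 5/9 applies: +52.7 × 5/9 = +29.2778°C.
Final Celsius temperature: 160.2000 + 29.2778 = 189.4778°C.
In Rankine: 189.4778 × 1.8 + 491.67 = 832.73°R.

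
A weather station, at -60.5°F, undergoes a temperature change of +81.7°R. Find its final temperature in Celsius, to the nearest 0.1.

-6.0°C

Initial temperature in Celsius: (-60.5 - 32) × 5/9 = -51.3889°C.
The 81.7°R change is an interval, so only the factor 5/9 applies: +81.7 × 5/9 = +45.3889°C.
Final Celsius temperature: -51.3889 + 45.3889 = -6.0000°C.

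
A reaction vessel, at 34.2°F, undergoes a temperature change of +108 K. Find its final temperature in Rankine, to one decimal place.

Initial temperature in Celsius: (34.2 - 32) × 5/9 = 1.2222°C.
The 108 K change is an interval; Kelvin and Celsius degrees are the same size, so ΔC = +108°C.
Final Celsius temperature: 1.2222 + 108.0000 = 109.2222°C.
In Rankine: 109.2222 × 1.8 + 491.67 = 688.3°R.

688.3°R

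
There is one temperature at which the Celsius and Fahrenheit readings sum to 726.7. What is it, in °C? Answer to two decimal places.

248.11°C

Let C be the Celsius reading. The Fahrenheit reading is F = 1.8·C + 32.
Require C + F = 726.7: (2.8)·C + 32 = 726.7.
C = (726.7 - 32) / (2.8) = 248.11.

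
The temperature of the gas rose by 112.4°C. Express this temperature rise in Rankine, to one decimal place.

Only the scale ratio 1.8 matters for a change in temperature.
112.4 × 1.8 = 202.3.

202.3°R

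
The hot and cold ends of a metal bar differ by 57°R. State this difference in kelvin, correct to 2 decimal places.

Only the scale ratio 5/9 matters for a change in temperature.
57 × 5/9 = 31.67.

31.67 K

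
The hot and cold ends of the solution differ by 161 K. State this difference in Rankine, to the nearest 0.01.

An interval of 1 K corresponds to 1.8°R.
161 × 1.8 = 289.80.

289.80°R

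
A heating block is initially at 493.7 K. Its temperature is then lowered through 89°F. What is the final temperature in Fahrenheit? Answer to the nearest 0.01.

339.99°F

Initial temperature in Celsius: 493.7 - 273.15 = 220.5500°C.
The 89°F change is an interval, so only the factor 5/9 applies: -89 × 5/9 = -49.4444°C.
Final Celsius temperature: 220.5500 - 49.4444 = 171.1056°C.
In Fahrenheit: 171.1056 × 1.8 + 32 = 339.99°F.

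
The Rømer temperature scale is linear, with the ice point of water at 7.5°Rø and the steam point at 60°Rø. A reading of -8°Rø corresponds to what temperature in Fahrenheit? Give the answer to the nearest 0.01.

-21.14°F

Linear interpolation between the fixed points: C = (-8 - 7.5) × 100 / (60 - 7.5) = -29.5238°C.
Then -29.5238 × 1.8 + 32 = -21.14°F.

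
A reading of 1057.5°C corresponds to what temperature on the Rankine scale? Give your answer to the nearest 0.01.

In Rankine: 1057.5000 × 1.8 + 491.67 = 2395.17°R.

2395.17°R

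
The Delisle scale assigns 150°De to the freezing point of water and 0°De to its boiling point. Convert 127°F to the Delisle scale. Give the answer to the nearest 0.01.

70.83°De

First in Celsius: (127 - 32) × 5/9 = 52.7778°C.
Linearly onto the Delisle scale: 150 + (52.7778 / 100) × (0 - 150) = 70.83°De.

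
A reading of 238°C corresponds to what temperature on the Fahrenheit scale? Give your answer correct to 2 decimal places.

460.40°F

In Fahrenheit: 238.0000 × 1.8 + 32 = 460.40°F.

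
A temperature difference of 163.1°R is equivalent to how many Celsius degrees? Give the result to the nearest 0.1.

An interval of 1°R corresponds to 5/9°C.
163.1 × 5/9 = 90.6.

90.6°C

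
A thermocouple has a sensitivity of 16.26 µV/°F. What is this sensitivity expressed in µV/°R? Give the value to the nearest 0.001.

16.260 µV/°R

Since only a temperature interval is involved, the additive offset between the scales drops out.
A change of 1°R is a change of 1°F, so per °R the value is 16.26 × 1 = 16.260.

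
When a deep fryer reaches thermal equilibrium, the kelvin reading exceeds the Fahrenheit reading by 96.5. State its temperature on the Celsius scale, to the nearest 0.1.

180.8°C

Let x be the Fahrenheit reading; then the kelvin reading is 5/9·x + 255.372.
(5/9·x + 255.372) - x = 96.5  ⇒  (-4/9)·x = -158.872  ⇒  x = 357.4625°F.
In Celsius: (357.4625 - 32) × 5/9 = 180.8°C.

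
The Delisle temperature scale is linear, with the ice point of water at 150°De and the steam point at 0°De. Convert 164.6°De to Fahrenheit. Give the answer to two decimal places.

14.48°F

Linear interpolation between the fixed points: C = (164.6 - 150) × 100 / (0 - 150) = -9.7333°C.
Then -9.7333 × 1.8 + 32 = 14.48°F.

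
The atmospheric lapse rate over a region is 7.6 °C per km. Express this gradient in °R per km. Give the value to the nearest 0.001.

13.680 °R/km

Since only a temperature interval is involved, the additive offset between the scales drops out.
A change of 1°C is a change of 1.8°R, so 7.6 × 1.8 = 13.680.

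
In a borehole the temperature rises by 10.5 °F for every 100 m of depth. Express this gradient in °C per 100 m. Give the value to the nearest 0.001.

5.833 °C/100 m

The quantity depends on a temperature interval, so only the ratio of degree sizes applies; the offset between the scales is irrelevant.
A change of 1°F is a change of 5/9°C, so 10.5 × 5/9 = 5.833.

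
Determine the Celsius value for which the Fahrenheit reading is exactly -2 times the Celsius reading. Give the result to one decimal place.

-8.4°C

Let C be the Celsius reading. The Fahrenheit reading is F = 1.8·C + 32.
Require F = -2·C: 1.8·C + 32 = -2·C.
(3.8)·C = -32  ⇒  C = -8.4.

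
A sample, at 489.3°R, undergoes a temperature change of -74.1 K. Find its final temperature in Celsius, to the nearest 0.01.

-75.42°C

Initial temperature in Celsius: (489.3 - 491.67) × 5/9 = -1.3167°C.
The 74.1 K change is an interval; Kelvin and Celsius degrees are the same size, so ΔC = -74.1°C.
Final Celsius temperature: -1.3167 - 74.1000 = -75.4167°C.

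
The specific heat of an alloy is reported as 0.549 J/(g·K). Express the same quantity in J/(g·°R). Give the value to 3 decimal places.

The quantity depends on a temperature interval, so only the ratio of degree sizes applies; the offset between the scales is irrelevant.
A change of 1°R is a change of 5/9 K, so per °R the value is 0.549 × 5/9 = 0.305.

0.305 J/(g·°R)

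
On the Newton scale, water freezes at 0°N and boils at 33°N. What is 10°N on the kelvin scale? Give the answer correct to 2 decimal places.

303.45 K

Linear interpolation between the fixed points: C = (10 - 0) × 100 / (33 - 0) = 30.3030°C.
Then 30.3030 + 273.15 = 303.45 K.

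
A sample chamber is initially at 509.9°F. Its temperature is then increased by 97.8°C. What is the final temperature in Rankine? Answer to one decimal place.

1145.6°R

Initial temperature in Celsius: (509.9 - 32) × 5/9 = 265.5000°C.
Final Celsius temperature: 265.5000 + 97.8000 = 363.3000°C.
In Rankine: 363.3000 × 1.8 + 491.67 = 1145.6°R.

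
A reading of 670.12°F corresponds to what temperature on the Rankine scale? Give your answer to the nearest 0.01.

1129.79°R

In Celsius: (670.12 - 32) × 5/9 = 354.5111°C.
In Rankine: 354.5111 × 1.8 + 491.67 = 1129.79°R.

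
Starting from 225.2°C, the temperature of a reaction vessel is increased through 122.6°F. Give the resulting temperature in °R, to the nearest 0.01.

The 122.6°F change is an interval, so only the factor 5/9 applies: +122.6 × 5/9 = +68.1111°C.
Final Celsius temperature: 225.2000 + 68.1111 = 293.3111°C.
In Rankine: 293.3111 × 1.8 + 491.67 = 1019.63°R.

1019.63°R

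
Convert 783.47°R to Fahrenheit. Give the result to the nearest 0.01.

In Celsius: (783.47 - 491.67) × 5/9 = 162.1111°C.
In Fahrenheit: 162.1111 × 1.8 + 32 = 323.80°F.

323.80°F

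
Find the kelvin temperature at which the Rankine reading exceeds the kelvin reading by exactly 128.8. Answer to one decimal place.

161.0 K

Let K be the kelvin reading. The Rankine reading is R = 1.8·K.
Require R - K = 128.8: (0.8)·K = 128.8.
K = (128.8) / (0.8) = 161.0.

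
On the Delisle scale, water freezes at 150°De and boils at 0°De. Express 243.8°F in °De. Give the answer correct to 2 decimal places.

First in Celsius: (243.8 - 32) × 5/9 = 117.6667°C.
Linearly onto the Delisle scale: 150 + (117.6667 / 100) × (0 - 150) = -26.50°De.

-26.50°De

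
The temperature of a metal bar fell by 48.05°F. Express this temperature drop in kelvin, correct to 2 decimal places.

26.69 K

For a temperature interval the offset drops out; only the factor 5/9 applies.
48.05 × 5/9 = 26.69.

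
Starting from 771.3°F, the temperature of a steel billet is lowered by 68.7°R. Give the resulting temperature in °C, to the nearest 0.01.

372.56°C

Initial temperature in Celsius: (771.3 - 32) × 5/9 = 410.7222°C.
The 68.7°R change is an interval, so only the factor 5/9 applies: -68.7 × 5/9 = -38.1667°C.
Final Celsius temperature: 410.7222 - 38.1667 = 372.5556°C.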